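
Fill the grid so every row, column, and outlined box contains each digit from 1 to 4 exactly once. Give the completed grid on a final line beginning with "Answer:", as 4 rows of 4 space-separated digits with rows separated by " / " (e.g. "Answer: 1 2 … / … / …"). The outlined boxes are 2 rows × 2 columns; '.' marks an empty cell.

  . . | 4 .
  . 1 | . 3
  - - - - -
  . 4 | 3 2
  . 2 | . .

Step 1. [r4c3∈{1}] r4c3 has the single candidate 1. So r4c3=1.
Step 2. [r1c1∈{2,3}] 2 has one home in row 1: r1c1. So r1c1=2.
Step 3. [r2c1∈{4}] r2c1 has the single candidate 4 ⇒ r2c1=4.
Step 4. [r2c3∈{2}] nothing but 2 survives at r2c3, so r2c3=2.
Step 5. [r1c4∈{1}] only 1 remains possible at r1c4. So r1c4=1.
Step 6. [r3c1∈{1}] r3c1's peers cover all but 1, so r3c1=1.
Step 7. [r4c1∈{3}] nothing but 3 survives at r4c1 ⇒ r4c1=3.
Step 8. [r1c2∈{3}] r1c2 has the single candidate 3. So r1c2=3.
Step 9. [r4c4∈{4}] only 4 remains possible at r4c4 ⇒ r4c4=4.

Answer: 2 3 4 1 / 4 1 2 3 / 1 4 3 2 / 3 2 1 4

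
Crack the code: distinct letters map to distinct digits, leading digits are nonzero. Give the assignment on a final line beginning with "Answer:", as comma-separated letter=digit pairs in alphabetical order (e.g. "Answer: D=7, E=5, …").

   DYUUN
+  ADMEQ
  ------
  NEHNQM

Step 1. [col 1: N + Q ≡ M (mod 10)] no forcing yet in column 1 (carry-in 0); M=8 is free and consistent — try it, so M=8.
Step 2. [col 1: N + Q ≡ M (mod 10)] no forcing yet in column 1 (carry-in 0); Q=7 is free and consistent — try it. So Q=7.
Step 3. [col 1: N + Q ≡ M (mod 10)] from column 1 (Q=7, M=8, carry-in 0, digits 7,8 already taken and all letters distinct): N must equal 1. So N=1.
Step 4. [col 2: U + E ≡ Q (mod 10)] several values work for U in column 2 (U + E ≡ Q (mod 10), carry-in 0); try U=3 ⇒ U=3.
Step 5. [col 2: U + E ≡ Q (mod 10)] column 2 reads U+E+carry(0)=Q with U=3, Q=7; with digits 1,3,7,8 already taken and all letters distinct, the only value for E is 4. So E=4.
Step 6. [col 4: Y + D ≡ H (mod 10)] several values work for Y in column 4 (Y + D ≡ H (mod 10), carry-in 1); try Y=0, so Y=0.
Step 7. [col 4: Y + D ≡ H (mod 10)] column 4: given Y=0, carry-in 1, and digits 0,1,3,4,7,8 already taken and all letters distinct, Y+D≡H (mod 10) forces H=6, so H=6.
Step 8. [col 4: Y + D ≡ H (mod 10)] from column 4 (Y=0, H=6, carry-in 1, digits 0,1,3,4,6,7,8 already taken and all letters distinct): D must equal 5, so D=5.
Step 9. [col 5: D + A ≡ E (mod 10)] column 5: given D=5, E=4, carry-in 0, and digits 0,1,3,4,5,6,7,8 already taken and all letters distinct, D+A≡E (mod 10) forces A=9. So A=9.

Answer: A=9, D=5, E=4, H=6, M=8, N=1, Q=7, U=3, Y=0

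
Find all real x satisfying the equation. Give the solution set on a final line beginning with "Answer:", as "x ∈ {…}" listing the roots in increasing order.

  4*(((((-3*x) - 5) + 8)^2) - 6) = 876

Step 1. [4*(((((-3*x) - 5) + 8)^2) - 6) = 876] 4·(inner) — divide through by 4 ⇒ div: ((((-3*x) - 5) + 8)^2) - 6 = 219.
Step 2. [((((-3*x) - 5) + 8)^2) - 6 = 219] the outer -6 inverts by adding 6 ⇒ sub: (((-3*x) - 5) + 8)^2 = 225.
Step 3. [(((-3*x) - 5) + 8)^2 = 225] 225 ≥ 0, LHS is (·)² — take ±√, so sqrt: ((-3*x) - 5) + 8 = 15 or -15.
Step 4. [((-3*x) - 5) + 8 = 15 or -15] the outer +8 inverts by subtracting 8, so sub: (-3*x) - 5 = 7 or -23.
Step 5. [(-3*x) - 5 = 7 or -23] peel the -5: add 5 from each side. So sub: -3*x = 12 or -18.
Step 6. [-3*x = 12 or -18] -3 out front; divide by -3. So div: x = -4 or 6.

Answer: x ∈ {-4, 6}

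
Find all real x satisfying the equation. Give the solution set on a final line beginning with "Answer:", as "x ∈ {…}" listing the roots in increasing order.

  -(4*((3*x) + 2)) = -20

Step 1. [-(4*((3*x) + 2)) = -20] flip signs both sides ⇒ neg: 4*((3*x) + 2) = 20.
Step 2. [4*((3*x) + 2) = 20] 4 out front; divide by 4, so div: (3*x) + 2 = 5.
Step 3. [(3*x) + 2 = 5] 2 comes off first (subtract 2). So sub: 3*x = 3.
Step 4. [3*x = 3] leading coefficient 3: divide by 3, so div: x = 1.

Answer: x ∈ {1}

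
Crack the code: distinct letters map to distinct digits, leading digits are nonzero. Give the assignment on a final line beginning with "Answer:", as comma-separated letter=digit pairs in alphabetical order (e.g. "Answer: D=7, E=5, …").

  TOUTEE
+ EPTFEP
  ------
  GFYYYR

Step 1. [col 1: E + P ≡ R (mod 10)] several values work for E in column 1 (E + P ≡ R (mod 10), carry-in 0); try E=8, so E=8.
Step 2. [col 1: E + P ≡ R (mod 10)] column 1 (E + P ≡ R (mod 10), carry-in 0) doesn't pin R yet; pick R=0 and continue ⇒ R=0.
Step 3. [col 1: E + P ≡ R (mod 10)] from column 1 (E=8, R=0, carry-in 0, digits 0,8 already taken and all letters distinct): P must equal 2. So P=2.
Step 4. [col 2: E + E ≡ Y (mod 10)] column 2: given E=8, carry-in 1, and digits 0,2,8 already taken and all letters distinct, E+E≡Y (mod 10) forces Y=7, so Y=7.
Step 5. [col 3: T + F ≡ Y (mod 10)] column 3 (T + F ≡ Y (mod 10), carry-in 1) doesn't pin T yet; pick T=1 and continue, so T=1.
Step 6. [col 3: T + F ≡ Y (mod 10)] column 3 reads T+F+carry(1)=Y with T=1, Y=7; with digits 0,1,2,7,8 already taken and all letters distinct, the only value for F is 5 ⇒ F=5.
Step 7. [col 4: U + T ≡ Y (mod 10)] from column 4 (T=1, Y=7, carry-in 0, digits 0,1,2,5,7,8 already taken and all letters distinct): U must equal 6. So U=6.
Step 8. [col 5: O + P ≡ F (mod 10)] from column 5 (P=2, F=5, carry-in 0, digits 0,1,2,5,6,7,8 already taken and all letters distinct): O must equal 3. So O=3.
Step 9. [col 6: T + E ≡ G (mod 10)] from column 6 (T=1, E=8, carry-in 0, digits 0,1,2,3,5,6,7,8 already taken and all letters distinct): G must equal 9, so G=9.

Answer: E=8, F=5, G=9, O=3, P=2, R=0, T=1, U=6, Y=7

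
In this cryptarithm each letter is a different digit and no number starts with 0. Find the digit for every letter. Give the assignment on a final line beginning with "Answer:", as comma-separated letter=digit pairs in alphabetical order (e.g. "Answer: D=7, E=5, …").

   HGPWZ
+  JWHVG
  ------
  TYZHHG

Step 1. [T] the sum has 6 digits but both addends have 5; that extra leading digit T is the final carry, namely 1. So T=1.
Step 2. [col 1: Z + G ≡ G (mod 10)] column 1 reads Z+G+carry(0)=G with nothing yet; with digits 1 already taken and all letters distinct, the only value for Z is 0. So Z=0.
Step 3. [col 1: Z + G ≡ G (mod 10)] several values work for G in column 1 (Z + G ≡ G (mod 10), carry-in 0); try G=3. So G=3.
Step 4. [col 2: W + V ≡ H (mod 10)] several values work for V in column 2 (W + V ≡ H (mod 10), carry-in 0); try V=8 ⇒ V=8.
Step 5. [col 2: W + V ≡ H (mod 10)] H=4 is one option consistent with column 2 (W + V ≡ H (mod 10), carry-in 0) — take it ⇒ H=4.
Step 6. [col 2: W + V ≡ H (mod 10)] in column 2 we have W+V≡H with carry-in 0; given V=8, H=4 and digits 0,1,3,4,8 already taken and all letters distinct, that pins W to 6 ⇒ W=6.
Step 7. [col 3: P + H ≡ H (mod 10)] in column 3 we have P+H≡H with carry-in 1; given H=4 and digits 0,1,3,4,6,8 already taken and all letters distinct, that pins P to 9. So P=9.
Step 8. [col 5: H + J ≡ Y (mod 10)] no forcing yet in column 5 (carry-in 1); Y=2 is free and consistent — try it. So Y=2.
Step 9. [col 5: H + J ≡ Y (mod 10)] column 5 reads H+J+carry(1)=Y with H=4, Y=2; with digits 0,1,2,3,4,6,8,9 already taken and all letters distinct, the only value for J is 7, so J=7.

Answer: G=3, H=4, J=7, P=9, T=1, V=8, W=6, Y=2, Z=0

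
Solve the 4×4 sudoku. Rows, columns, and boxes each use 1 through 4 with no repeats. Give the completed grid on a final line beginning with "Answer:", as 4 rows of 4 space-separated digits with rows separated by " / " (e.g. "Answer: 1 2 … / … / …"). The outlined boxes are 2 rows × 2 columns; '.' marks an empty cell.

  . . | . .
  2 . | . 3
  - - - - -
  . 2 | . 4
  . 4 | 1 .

Step 1. [r1c1∈{1,3,4}] in col 1, 4 fits only at r1c1 ⇒ r1c1=4.
Step 2. [r1c4∈{1,2}] r1c4 is the only open cell in col 4 admitting 1 ⇒ r1c4=1.
Step 3. [r3c1∈{1,3}] in row 3, 1 fits only at r3c1. So r3c1=1.
Step 4. [r2c3∈{4}] only 4 remains possible at r2c3 ⇒ r2c3=4.
Step 5. [r4c1∈{3}] r4c1 has the single candidate 3, so r4c1=3.
Step 6. [r3c3∈{3}] r3c3's peers cover all but 3 ⇒ r3c3=3.
Step 7. [r1c2∈{3}] r1c2's peers cover all but 3 ⇒ r1c2=3.
Step 8. [r4c4∈{2}] r4c4 has the single candidate 2. So r4c4=2.
Step 9. [r2c2∈{1}] r2c2 is down to just 1, so r2c2=1.
Step 10. [r1c3∈{2}] nothing but 2 survives at r1c3 ⇒ r1c3=2.

Answer: 4 3 2 1 / 2 1 4 3 / 1 2 3 4 / 3 4 1 2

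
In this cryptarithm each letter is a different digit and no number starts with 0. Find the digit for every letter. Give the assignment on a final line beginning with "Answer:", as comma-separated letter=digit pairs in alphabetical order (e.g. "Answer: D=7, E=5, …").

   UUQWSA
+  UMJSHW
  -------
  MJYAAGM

Step 1. [col 1: A + W ≡ M (mod 10)] W=2 is one option consistent with column 1 (A + W ≡ M (mod 10), carry-in 0) — take it. So W=2.
Step 2. [col 1: A + W ≡ M (mod 10)] no forcing yet in column 1 (carry-in 0); M=1 is free and consistent — try it. So M=1.
Step 3. [col 1: A + W ≡ M (mod 10)] from column 1 (W=2, M=1, carry-in 0, digits 1,2 already taken and all letters distinct): A must equal 9, so A=9.
Step 4. [col 2: S + H ≡ G (mod 10)] column 2 (S + H ≡ G (mod 10), carry-in 1) doesn't pin G yet; pick G=0 and continue, so G=0.
Step 5. [col 2: S + H ≡ G (mod 10)] column 2 (S + H ≡ G (mod 10), carry-in 1) doesn't pin S yet; pick S=6 and continue. So S=6.
Step 6. [col 2: S + H ≡ G (mod 10)] from column 2 (S=6, G=0, carry-in 1, digits 0,1,2,6,9 already taken and all letters distinct): H must equal 3. So H=3.
Step 7. [col 4: Q + J ≡ A (mod 10)] no forcing yet in column 4 (carry-in 0); J=4 is free and consistent — try it. So J=4.
Step 8. [col 4: Q + J ≡ A (mod 10)] column 4 reads Q+J+carry(0)=A with J=4, A=9; with digits 0,1,2,3,4,6,9 already taken and all letters distinct, the only value for Q is 5. So Q=5.
Step 9. [col 5: U + M ≡ Y (mod 10)] from column 5 (M=1, carry-in 0, digits 0,1,2,3,4,5,6,9 already taken and all letters distinct): Y must equal 8. So Y=8.
Step 10. [col 5: U + M ≡ Y (mod 10)] in column 5 we have U+M≡Y with carry-in 0; given M=1, Y=8 and digits 0,1,2,3,4,5,6,8,9 already taken and all letters distinct, that pins U to 7 ⇒ U=7.

Answer: A=9, G=0, H=3, J=4, M=1, Q=5, S=6, U=7, W=2, Y=8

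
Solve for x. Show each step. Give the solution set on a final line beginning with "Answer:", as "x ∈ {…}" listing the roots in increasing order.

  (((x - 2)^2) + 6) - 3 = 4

Step 1. [(((x - 2)^2) + 6) - 3 = 4] -3 is outermost — add 3 both sides, so sub: ((x - 2)^2) + 6 = 7.
Step 2. [((x - 2)^2) + 6 = 7] peel the +6: subtract 6 from each side, so sub: (x - 2)^2 = 1.
Step 3. [(x - 2)^2 = 1] 1 ≥ 0, LHS is (·)² — take ±√ ⇒ sqrt: x - 2 = 1 or -1.
Step 4. [x - 2 = 1 or -1] peel the -2: add 2 from each side. So sub: x = 3 or 1.

Answer: x ∈ {1, 3}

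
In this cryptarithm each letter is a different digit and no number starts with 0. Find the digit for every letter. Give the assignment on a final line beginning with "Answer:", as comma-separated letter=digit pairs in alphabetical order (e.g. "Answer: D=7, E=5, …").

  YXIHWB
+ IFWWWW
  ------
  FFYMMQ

Step 1. [col 1: B + W ≡ Q (mod 10)] no forcing yet in column 1 (carry-in 0); W=4 is free and consistent — try it, so W=4.
Step 2. [col 1: B + W ≡ Q (mod 10)] column 1 (B + W ≡ Q (mod 10), carry-in 0) doesn't pin B yet; pick B=7 and continue. So B=7.
Step 3. [col 1: B + W ≡ Q (mod 10)] column 1 reads B+W+carry(0)=Q with B=7, W=4; with digits 4,7 already taken and all letters distinct, the only value for Q is 1 ⇒ Q=1.
Step 4. [col 2: W + W ≡ M (mod 10)] from column 2 (W=4, carry-in 1, digits 1,4,7 already taken and all letters distinct): M must equal 9. So M=9.
Step 5. [col 3: H + W ≡ M (mod 10)] column 3 reads H+W+carry(0)=M with W=4, M=9; with digits 1,4,7,9 already taken and all letters distinct, the only value for H is 5. So H=5.
Step 6. [col 4: I + W ≡ Y (mod 10)] several values work for I in column 4 (I + W ≡ Y (mod 10), carry-in 0); try I=2 ⇒ I=2.
Step 7. [col 4: I + W ≡ Y (mod 10)] from column 4 (I=2, W=4, carry-in 0, digits 1,2,4,5,7,9 already taken and all letters distinct): Y must equal 6 ⇒ Y=6.
Step 8. [col 5: X + F ≡ F (mod 10)] from column 5 (nothing yet, carry-in 0, digits 1,2,4,5,6,7,9 already taken and all letters distinct): X must equal 0. So X=0.
Step 9. [col 5: X + F ≡ F (mod 10)] F=8 is one option consistent with column 5 (X + F ≡ F (mod 10), carry-in 0) — take it ⇒ F=8.

Answer: B=7, F=8, H=5, I=2, M=9, Q=1, W=4, X=0, Y=6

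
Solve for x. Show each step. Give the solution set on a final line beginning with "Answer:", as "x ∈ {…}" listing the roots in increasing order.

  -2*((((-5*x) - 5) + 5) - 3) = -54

Step 1. [-2*((((-5*x) - 5) + 5) - 3) = -54] leading coefficient -2: divide by -2, so div: (((-5*x) - 5) + 5) - 3 = 27.
Step 2. [(((-5*x) - 5) + 5) - 3 = 27] 3 comes off first (add 3), so sub: ((-5*x) - 5) + 5 = 30.
Step 3. [((-5*x) - 5) + 5 = 30] +5 is outermost — subtract 5 both sides. So sub: (-5*x) - 5 = 25.
Step 4. [(-5*x) - 5 = 25] -5 divides every term; factor it out, so factor: x + 1 = -5.
Step 5. [x + 1 = -5] the outer +1 inverts by subtracting 1. So sub: x = -6.

Answer: x ∈ {-6}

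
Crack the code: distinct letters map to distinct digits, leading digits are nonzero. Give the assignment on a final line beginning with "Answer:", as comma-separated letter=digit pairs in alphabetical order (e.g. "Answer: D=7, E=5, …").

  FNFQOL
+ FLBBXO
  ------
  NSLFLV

Step 1. [col 1: L + O ≡ V (mod 10)] L=6 is one option consistent with column 1 (L + O ≡ V (mod 10), carry-in 0) — take it ⇒ L=6.
Step 2. [col 1: L + O ≡ V (mod 10)] O=7 is one option consistent with column 1 (L + O ≡ V (mod 10), carry-in 0) — take it ⇒ O=7.
Step 3. [col 1: L + O ≡ V (mod 10)] column 1: given L=6, O=7, carry-in 0, and digits 6,7 already taken and all letters distinct, L+O≡V (mod 10) forces V=3, so V=3.
Step 4. [col 2: O + X ≡ L (mod 10)] column 2 reads O+X+carry(1)=L with O=7, L=6; with digits 3,6,7 already taken and all letters distinct, the only value for X is 8, so X=8.
Step 5. [col 3: Q + B ≡ F (mod 10)] several values work for F in column 3 (Q + B ≡ F (mod 10), carry-in 1); try F=4 ⇒ F=4.
Step 6. [col 3: Q + B ≡ F (mod 10)] several values work for Q in column 3 (Q + B ≡ F (mod 10), carry-in 1); try Q=1, so Q=1.
Step 7. [col 3: Q + B ≡ F (mod 10)] in column 3 we have Q+B≡F with carry-in 1; given Q=1, F=4 and digits 1,3,4,6,7,8 already taken and all letters distinct, that pins B to 2. So B=2.
Step 8. [col 5: N + L ≡ S (mod 10)] from column 5 (L=6, carry-in 0, digits 1,2,3,4,6,7,8 already taken and all letters distinct): N must equal 9. So N=9.
Step 9. [col 5: N + L ≡ S (mod 10)] column 5: given N=9, L=6, carry-in 0, and digits 1,2,3,4,6,7,8,9 already taken and all letters distinct, N+L≡S (mod 10) forces S=5, so S=5.

Answer: B=2, F=4, L=6, N=9, O=7, Q=1, S=5, V=3, X=8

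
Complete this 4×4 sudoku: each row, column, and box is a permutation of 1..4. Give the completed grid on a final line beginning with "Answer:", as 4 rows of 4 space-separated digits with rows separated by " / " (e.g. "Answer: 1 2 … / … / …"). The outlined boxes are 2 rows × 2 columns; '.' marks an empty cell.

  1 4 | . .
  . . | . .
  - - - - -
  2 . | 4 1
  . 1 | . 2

Step 1. [r2c1∈{3}] only 3 remains possible at r2c1 ⇒ r2c1=3.
Step 2. [r1c3∈{2,3}] row 1 places 2 nowhere but r1c3 ⇒ r1c3=2.
Step 3. [r1c4∈{3}] r1c4 has the single candidate 3, so r1c4=3.
Step 4. [r2c2∈{2}] only 2 remains possible at r2c2. So r2c2=2.
Step 5. [r3c2∈{3}] nothing but 3 survives at r3c2. So r3c2=3.
Step 6. [r4c1∈{4}] only 4 remains possible at r4c1, so r4c1=4.
Step 7. [r4c3∈{3}] only 3 remains possible at r4c3 ⇒ r4c3=3.
Step 8. [r2c3∈{1}] only 1 remains possible at r2c3. So r2c3=1.
Step 9. [r2c4∈{4}] r2c4 is down to just 4 ⇒ r2c4=4.

Answer: 1 4 2 3 / 3 2 1 4 / 2 3 4 1 / 4 1 3 2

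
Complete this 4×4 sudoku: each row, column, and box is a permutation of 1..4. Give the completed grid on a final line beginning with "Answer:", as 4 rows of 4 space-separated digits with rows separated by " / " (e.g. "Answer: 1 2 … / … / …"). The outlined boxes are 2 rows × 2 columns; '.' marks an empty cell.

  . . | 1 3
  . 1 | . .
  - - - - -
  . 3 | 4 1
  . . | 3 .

Step 1. [r3c1∈{2}] r3c1 is down to just 2 ⇒ r3c1=2.
Step 2. [r1c1∈{4}] r1c1 has the single candidate 4, so r1c1=4.
Step 3. [r2c3∈{2}] r2c3's peers cover all but 2, so r2c3=2.
Step 4. [r1c2∈{2}] r1c2's peers cover all but 2 ⇒ r1c2=2.
Step 5. [r4c1∈{1}] r4c1 is down to just 1 ⇒ r4c1=1.
Step 6. [r4c2∈{4}] r4c2's peers cover all but 4. So r4c2=4.
Step 7. [r2c4∈{4}] r2c4 has the single candidate 4, so r2c4=4.
Step 8. [r2c1∈{3}] r2c1 is down to just 3, so r2c1=3.
Step 9. [r4c4∈{2}] r4c4 is down to just 2, so r4c4=2.

Answer: 4 2 1 3 / 3 1 2 4 / 2 3 4 1 / 1 4 3 2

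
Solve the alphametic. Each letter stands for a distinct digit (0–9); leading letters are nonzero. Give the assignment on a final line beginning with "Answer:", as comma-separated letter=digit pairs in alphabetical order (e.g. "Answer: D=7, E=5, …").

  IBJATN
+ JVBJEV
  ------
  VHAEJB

Step 1. [col 1: N + V ≡ B (mod 10)] column 1 (N + V ≡ B (mod 10), carry-in 0) doesn't pin B yet; pick B=8 and continue, so B=8.
Step 2. [col 1: N + V ≡ B (mod 10)] no forcing yet in column 1 (carry-in 0); V=7 is free and consistent — try it, so V=7.
Step 3. [col 1: N + V ≡ B (mod 10)] column 1 reads N+V+carry(0)=B with V=7, B=8; with digits 7,8 already taken and all letters distinct, the only value for N is 1, so N=1.
Step 4. [col 2: T + E ≡ J (mod 10)] several values work for T in column 2 (T + E ≡ J (mod 10), carry-in 0); try T=9. So T=9.
Step 5. [col 2: T + E ≡ J (mod 10)] column 2 (T + E ≡ J (mod 10), carry-in 0) doesn't pin E yet; pick E=3 and continue, so E=3.
Step 6. [col 2: T + E ≡ J (mod 10)] in column 2 we have T+E≡J with carry-in 0; given T=9, E=3 and digits 1,3,7,8,9 already taken and all letters distinct, that pins J to 2, so J=2.
Step 7. [col 3: A + J ≡ E (mod 10)] in column 3 we have A+J≡E with carry-in 1; given J=2, E=3 and digits 1,2,3,7,8,9 already taken and all letters distinct, that pins A to 0 ⇒ A=0.
Step 8. [col 5: B + V ≡ H (mod 10)] column 5: given B=8, V=7, carry-in 1, and digits 0,1,2,3,7,8,9 already taken and all letters distinct, B+V≡H (mod 10) forces H=6. So H=6.
Step 9. [col 6: I + J ≡ V (mod 10)] column 6: given J=2, V=7, carry-in 1, and digits 0,1,2,3,6,7,8,9 already taken and all letters distinct, I+J≡V (mod 10) forces I=4. So I=4.

Answer: A=0, B=8, E=3, H=6, I=4, J=2, N=1, T=9, V=7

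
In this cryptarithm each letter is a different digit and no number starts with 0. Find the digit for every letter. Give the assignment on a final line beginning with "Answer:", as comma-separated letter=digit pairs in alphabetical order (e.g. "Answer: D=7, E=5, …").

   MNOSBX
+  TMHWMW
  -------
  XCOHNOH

Step 1. [col 1: X + W ≡ H (mod 10)] several values work for H in column 1 (X + W ≡ H (mod 10), carry-in 0); try H=8. So H=8.
Step 2. [col 1: X + W ≡ H (mod 10)] no forcing yet in column 1 (carry-in 0); W=7 is free and consistent — try it. So W=7.
Step 3. [col 1: X + W ≡ H (mod 10)] from column 1 (W=7, H=8, carry-in 0, digits 7,8 already taken and all letters distinct): X must equal 1. So X=1.
Step 4. [col 2: B + M ≡ O (mod 10)] no forcing yet in column 2 (carry-in 0); B=3 is free and consistent — try it ⇒ B=3.
Step 5. [col 2: B + M ≡ O (mod 10)] column 2 (B + M ≡ O (mod 10), carry-in 0) doesn't pin O yet; pick O=9 and continue, so O=9.
Step 6. [col 2: B + M ≡ O (mod 10)] column 2: given B=3, O=9, carry-in 0, and digits 1,3,7,8,9 already taken and all letters distinct, B+M≡O (mod 10) forces M=6. So M=6.
Step 7. [col 3: S + W ≡ N (mod 10)] column 3 reads S+W+carry(0)=N with W=7; with digits 1,3,6,7,8,9 already taken and all letters distinct, the only value for N is 2, so N=2.
Step 8. [col 3: S + W ≡ N (mod 10)] from column 3 (W=7, N=2, carry-in 0, digits 1,2,3,6,7,8,9 already taken and all letters distinct): S must equal 5 ⇒ S=5.
Step 9. [col 6: M + T ≡ C (mod 10)] in column 6 we have M+T≡C with carry-in 0; given M=6 and digits 1,2,3,5,6,7,8,9 already taken and all letters distinct, that pins T to 4, so T=4.
Step 10. [col 6: M + T ≡ C (mod 10)] in column 6 we have M+T≡C with carry-in 0; given M=6, T=4 and digits 1,2,3,4,5,6,7,8,9 already taken and all letters distinct, that pins C to 0, so C=0.

Answer: B=3, C=0, H=8, M=6, N=2, O=9, S=5, T=4, W=7, X=1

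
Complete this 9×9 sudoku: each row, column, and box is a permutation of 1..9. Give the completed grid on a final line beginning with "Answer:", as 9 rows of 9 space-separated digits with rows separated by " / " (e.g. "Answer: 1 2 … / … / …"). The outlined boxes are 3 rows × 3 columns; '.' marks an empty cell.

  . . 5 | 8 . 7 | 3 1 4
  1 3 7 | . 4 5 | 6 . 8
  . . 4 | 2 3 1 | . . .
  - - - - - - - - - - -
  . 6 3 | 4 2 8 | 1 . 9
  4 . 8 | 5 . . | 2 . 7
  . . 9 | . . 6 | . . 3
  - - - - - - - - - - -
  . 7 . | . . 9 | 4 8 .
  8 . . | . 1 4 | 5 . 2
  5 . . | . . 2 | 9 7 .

Step 1. [r8c3∈{6}] r8c3's peers cover all but 6, so r8c3=6.
Step 2. [r1c5∈{6,9}] across box 2, 6 lands solely at r1c5. So r1c5=6.
Step 3. [r9c4∈{3,6}] r9c4 is the only open cell in row 9 admitting 3. So r9c4=3.
Step 4. [r9c3∈{1}] r9c3 is down to just 1, so r9c3=1.
Step 5. [r6c2∈{1,2,5}] r6c2 is the only open cell in col 2 admitting 5. So r6c2=5.
Step 6. [r6c1∈{2,7}] r6c1 is the only open cell in row 6 admitting 2 ⇒ r6c1=2.
Step 7. [r1c1∈{9}] r1c1 has the single candidate 9. So r1c1=9.
Step 8. [r3c8∈{5,9}] row 3 places 9 nowhere but r3c8. So r3c8=9.
Step 9. [r6c5∈{7}] nothing but 7 survives at r6c5. So r6c5=7.
Step 10. [r7c9∈{1,6}] r7c9 is the only open cell in row 7 admitting 1 ⇒ r7c9=1.
Step 11. [r5c2∈{1}] r5c2's peers cover all but 1. So r5c2=1.
Step 12. [r3c7∈{7}] r3c7 is down to just 7 ⇒ r3c7=7.
Step 13. [r8c2∈{9}] r8c2 is down to just 9 ⇒ r8c2=9.
Step 14. [r4c1∈{7}] r4c1's peers cover all but 7, so r4c1=7.
Step 15. [r3c2∈{8}] r3c2 is down to just 8. So r3c2=8.
Step 16. [r7c5∈{5}] r7c5's peers cover all but 5 ⇒ r7c5=5.
Step 17. [r7c3∈{2}] r7c3's peers cover all but 2 ⇒ r7c3=2.
Step 18. [r7c1∈{3}] r7c1 is down to just 3, so r7c1=3.
Step 19. [r9c9∈{6}] r9c9's peers cover all but 6. So r9c9=6.
Step 20. [r8c4∈{7}] nothing but 7 survives at r8c4 ⇒ r8c4=7.
Step 21. [r3c1∈{6}] r3c1 is down to just 6. So r3c1=6.
Step 22. [r1c2∈{2}] r1c2 is down to just 2 ⇒ r1c2=2.
Step 23. [r9c2∈{4}] r9c2 is down to just 4 ⇒ r9c2=4.
Step 24. [r9c5∈{8}] only 8 remains possible at r9c5 ⇒ r9c5=8.
Step 25. [r2c4∈{9}] r2c4 is down to just 9 ⇒ r2c4=9.
Step 26. [r6c7∈{8}] only 8 remains possible at r6c7, so r6c7=8.
Step 27. [r5c6∈{3}] only 3 remains possible at r5c6 ⇒ r5c6=3.
Step 28. [r8c8∈{3}] r8c8 has the single candidate 3 ⇒ r8c8=3.
Step 29. [r3c9∈{5}] only 5 remains possible at r3c9 ⇒ r3c9=5.
Step 30. [r7c4∈{6}] r7c4 has the single candidate 6. So r7c4=6.
Step 31. [r6c4∈{1}] r6c4 has the single candidate 1 ⇒ r6c4=1.
Step 32. [r4c8∈{5}] r4c8 has the single candidate 5, so r4c8=5.
Step 33. [r6c8∈{4}] nothing but 4 survives at r6c8 ⇒ r6c8=4.
Step 34. [r5c8∈{6}] only 6 remains possible at r5c8. So r5c8=6.
Step 35. [r5c5∈{9}] only 9 remains possible at r5c5, so r5c5=9.
Step 36. [r2c8∈{2}] nothing but 2 survives at r2c8 ⇒ r2c8=2.

Answer: 9 2 5 8 6 7 3 1 4 / 1 3 7 9 4 5 6 2 8 / 6 8 4 2 3 1 7 9 5 / 7 6 3 4 2 8 1 5 9 / 4 1 8 5 9 3 2 6 7 / 2 5 9 1 7 6 8 4 3 / 3 7 2 6 5 9 4 8 1 / 8 9 6 7 1 4 5 3 2 / 5 4 1 3 8 2 9 7 6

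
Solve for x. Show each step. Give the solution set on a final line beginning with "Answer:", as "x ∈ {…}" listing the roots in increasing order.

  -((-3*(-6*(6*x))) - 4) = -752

Step 1. [-((-3*(-6*(6*x))) - 4) = -752] leading − — multiply by −1, so neg: (-3*(-6*(6*x))) - 4 = 752.
Step 2. [(-3*(-6*(6*x))) - 4 = 752] -4 is outermost — add 4 both sides ⇒ sub: -3*(-6*(6*x)) = 756.
Step 3. [-3*(-6*(6*x)) = 756] LHS = -3·(…); ÷-3 both sides, so div: -6*(6*x) = -252.
Step 4. [-6*(6*x) = -252] -6 out front; divide by -6. So div: 6*x = 42.
Step 5. [6*x = 42] 6·(inner) — divide through by 6 ⇒ div: x = 7.

Answer: x ∈ {7}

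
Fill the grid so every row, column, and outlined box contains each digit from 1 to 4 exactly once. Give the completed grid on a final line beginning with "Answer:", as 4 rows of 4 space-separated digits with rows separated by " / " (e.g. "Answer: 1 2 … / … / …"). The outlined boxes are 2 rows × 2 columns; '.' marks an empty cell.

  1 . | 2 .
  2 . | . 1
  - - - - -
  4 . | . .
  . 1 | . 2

Step 1. [r3c4∈{3}] only 3 remains possible at r3c4 ⇒ r3c4=3.
Step 2. [r2c3∈{3,4}] 3 has one home in col 3: r2c3, so r2c3=3.
Step 3. [r2c2∈{4}] r2c2 is down to just 4, so r2c2=4.
Step 4. [r1c4∈{4}] only 4 remains possible at r1c4, so r1c4=4.
Step 5. [r4c1∈{3}] r4c1 has the single candidate 3 ⇒ r4c1=3.
Step 6. [r1c2∈{3}] r1c2's peers cover all but 3, so r1c2=3.
Step 7. [r3c3∈{1}] r3c3 has the single candidate 1. So r3c3=1.
Step 8. [r4c3∈{4}] r4c3's peers cover all but 4 ⇒ r4c3=4.
Step 9. [r3c2∈{2}] only 2 remains possible at r3c2 ⇒ r3c2=2.

Answer: 1 3 2 4 / 2 4 3 1 / 4 2 1 3 / 3 1 4 2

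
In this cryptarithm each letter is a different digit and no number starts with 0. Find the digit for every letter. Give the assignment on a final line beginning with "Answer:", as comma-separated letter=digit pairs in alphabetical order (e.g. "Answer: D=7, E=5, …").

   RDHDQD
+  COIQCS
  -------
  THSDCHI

Step 1. [col 1: D + S ≡ I (mod 10)] I=3 is one option consistent with column 1 (D + S ≡ I (mod 10), carry-in 0) — take it. So I=3.
Step 2. [col 1: D + S ≡ I (mod 10)] no forcing yet in column 1 (carry-in 0); D=4 is free and consistent — try it ⇒ D=4.
Step 3. [col 1: D + S ≡ I (mod 10)] column 1: given D=4, I=3, carry-in 0, and digits 3,4 already taken and all letters distinct, D+S≡I (mod 10) forces S=9, so S=9.
Step 4. [col 2: Q + C ≡ H (mod 10)] Q=7 is one option consistent with column 2 (Q + C ≡ H (mod 10), carry-in 1) — take it. So Q=7.
Step 5. [T] adding two 6-digit numbers gives at most 6+1 digits, and here it does — T is that final carry and must be 1, so T=1.
Step 6. [col 2: Q + C ≡ H (mod 10)] H=0 is one option consistent with column 2 (Q + C ≡ H (mod 10), carry-in 1) — take it, so H=0.
Step 7. [col 2: Q + C ≡ H (mod 10)] column 2: given Q=7, H=0, carry-in 1, and digits 0,1,3,4,7,9 already taken and all letters distinct, Q+C≡H (mod 10) forces C=2, so C=2.
Step 8. [col 5: D + O ≡ S (mod 10)] in column 5 we have D+O≡S with carry-in 0; given D=4, S=9 and digits 0,1,2,3,4,7,9 already taken and all letters distinct, that pins O to 5, so O=5.
Step 9. [col 6: R + C ≡ H (mod 10)] column 6 reads R+C+carry(0)=H with C=2, H=0; with digits 0,1,2,3,4,5,7,9 already taken and all letters distinct, the only value for R is 8. So R=8.

Answer: C=2, D=4, H=0, I=3, O=5, Q=7, R=8, S=9, T=1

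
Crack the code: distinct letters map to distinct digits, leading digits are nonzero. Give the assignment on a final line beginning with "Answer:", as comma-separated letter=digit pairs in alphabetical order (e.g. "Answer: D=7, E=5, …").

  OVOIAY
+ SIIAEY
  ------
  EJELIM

Step 1. [col 1: Y + Y ≡ M (mod 10)] no forcing yet in column 1 (carry-in 0); Y=7 is free and consistent — try it. So Y=7.
Step 2. [col 1: Y + Y ≡ M (mod 10)] in column 1 we have Y+Y≡M with carry-in 0; given Y=7 and digits 7 already taken and all letters distinct, that pins M to 4 ⇒ M=4.
Step 3. [col 2: A + E ≡ I (mod 10)] I=2 is one option consistent with column 2 (A + E ≡ I (mod 10), carry-in 1) — take it ⇒ I=2.
Step 4. [col 2: A + E ≡ I (mod 10)] no forcing yet in column 2 (carry-in 1); A=6 is free and consistent — try it, so A=6.
Step 5. [col 2: A + E ≡ I (mod 10)] column 2 reads A+E+carry(1)=I with A=6, I=2; with digits 2,4,6,7 already taken and all letters distinct, the only value for E is 5, so E=5.
Step 6. [col 3: I + A ≡ L (mod 10)] column 3: given I=2, A=6, carry-in 1, and digits 2,4,5,6,7 already taken and all letters distinct, I+A≡L (mod 10) forces L=9, so L=9.
Step 7. [col 4: O + I ≡ E (mod 10)] column 4: given I=2, E=5, carry-in 0, and digits 2,4,5,6,7,9 already taken and all letters distinct, O+I≡E (mod 10) forces O=3, so O=3.
Step 8. [col 5: V + I ≡ J (mod 10)] in column 5 we have V+I≡J with carry-in 0; given I=2 and digits 2,3,4,5,6,7,9 already taken and all letters distinct, that pins V to 8, so V=8.
Step 9. [col 5: V + I ≡ J (mod 10)] from column 5 (V=8, I=2, carry-in 0, digits 2,3,4,5,6,7,8,9 already taken and all letters distinct): J must equal 0 ⇒ J=0.
Step 10. [col 6: O + S ≡ E (mod 10)] from column 6 (O=3, E=5, carry-in 1, digits 0,2,3,4,5,6,7,8,9 already taken and all letters distinct): S must equal 1 ⇒ S=1.

Answer: A=6, E=5, I=2, J=0, L=9, M=4, O=3, S=1, V=8, Y=7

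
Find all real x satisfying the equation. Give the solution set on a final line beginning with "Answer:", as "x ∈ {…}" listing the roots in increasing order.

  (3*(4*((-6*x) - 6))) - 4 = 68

Step 1. [(3*(4*((-6*x) - 6))) - 4 = 68] peel the -4: add 4 from each side ⇒ sub: 3*(4*((-6*x) - 6)) = 72.
Step 2. [3*(4*((-6*x) - 6)) = 72] leading coefficient 3: divide by 3, so div: 4*((-6*x) - 6) = 24.
Step 3. [4*((-6*x) - 6) = 24] divide by the outer 4 ⇒ div: (-6*x) - 6 = 6.
Step 4. [(-6*x) - 6 = 6] peel the -6: add 6 from each side. So sub: -6*x = 12.
Step 5. [-6*x = 12] LHS = -6·(…); ÷-6 both sides ⇒ div: x = -2.

Answer: x ∈ {-2}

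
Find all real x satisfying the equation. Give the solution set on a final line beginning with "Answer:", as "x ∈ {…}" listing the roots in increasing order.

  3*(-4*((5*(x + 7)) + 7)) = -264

Step 1. [3*(-4*((5*(x + 7)) + 7)) = -264] leading coefficient 3: divide by 3 ⇒ div: -4*((5*(x + 7)) + 7) = -88.
Step 2. [-4*((5*(x + 7)) + 7) = -88] -4 out front; divide by -4 ⇒ div: (5*(x + 7)) + 7 = 22.
Step 3. [(5*(x + 7)) + 7 = 22] +7 is outermost — subtract 7 both sides. So sub: 5*(x + 7) = 15.
Step 4. [5*(x + 7) = 15] divide by the outer 5, so div: x + 7 = 3.
Step 5. [x + 7 = 3] +7 is outermost — subtract 7 both sides, so sub: x = -4.

Answer: x ∈ {-4}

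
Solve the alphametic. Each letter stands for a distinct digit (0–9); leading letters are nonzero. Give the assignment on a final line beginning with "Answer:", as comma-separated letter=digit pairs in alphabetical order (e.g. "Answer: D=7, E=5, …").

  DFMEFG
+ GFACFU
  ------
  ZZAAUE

Step 1. [col 1: G + U ≡ E (mod 10)] no forcing yet in column 1 (carry-in 0); U=7 is free and consistent — try it ⇒ U=7.
Step 2. [col 1: G + U ≡ E (mod 10)] column 1 (G + U ≡ E (mod 10), carry-in 0) doesn't pin E yet; pick E=1 and continue ⇒ E=1.
Step 3. [col 1: G + U ≡ E (mod 10)] column 1 reads G+U+carry(0)=E with U=7, E=1; with digits 1,7 already taken and all letters distinct, the only value for G is 4, so G=4.
Step 4. [col 2: F + F ≡ U (mod 10)] F=3 is one option consistent with column 2 (F + F ≡ U (mod 10), carry-in 1) — take it, so F=3.
Step 5. [col 3: E + C ≡ A (mod 10)] no forcing yet in column 3 (carry-in 0); C=8 is free and consistent — try it. So C=8.
Step 6. [col 3: E + C ≡ A (mod 10)] column 3 reads E+C+carry(0)=A with E=1, C=8; with digits 1,3,4,7,8 already taken and all letters distinct, the only value for A is 9, so A=9.
Step 7. [col 4: M + A ≡ A (mod 10)] in column 4 we have M+A≡A with carry-in 0; given A=9 and digits 1,3,4,7,8,9 already taken and all letters distinct, that pins M to 0, so M=0.
Step 8. [col 5: F + F ≡ Z (mod 10)] from column 5 (F=3, carry-in 0, digits 0,1,3,4,7,8,9 already taken and all letters distinct): Z must equal 6 ⇒ Z=6.
Step 9. [col 6: D + G ≡ Z (mod 10)] from column 6 (G=4, Z=6, carry-in 0, digits 0,1,3,4,6,7,8,9 already taken and all letters distinct): D must equal 2, so D=2.

Answer: A=9, C=8, D=2, E=1, F=3, G=4, M=0, U=7, Z=6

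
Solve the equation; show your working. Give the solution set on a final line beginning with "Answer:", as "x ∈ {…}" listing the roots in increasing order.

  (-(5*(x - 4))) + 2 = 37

Step 1. [(-(5*(x - 4))) + 2 = 37] the outer +2 inverts by subtracting 2, so sub: -(5*(x - 4)) = 35.
Step 2. [-(5*(x - 4)) = 35] LHS negated; negate both sides. So neg: 5*(x - 4) = -35.
Step 3. [5*(x - 4) = -35] leading coefficient 5: divide by 5. So div: x - 4 = -7.
Step 4. [x - 4 = -7] add 4: x sits inside (… - 4), so sub: x = -3.

Answer: x ∈ {-3}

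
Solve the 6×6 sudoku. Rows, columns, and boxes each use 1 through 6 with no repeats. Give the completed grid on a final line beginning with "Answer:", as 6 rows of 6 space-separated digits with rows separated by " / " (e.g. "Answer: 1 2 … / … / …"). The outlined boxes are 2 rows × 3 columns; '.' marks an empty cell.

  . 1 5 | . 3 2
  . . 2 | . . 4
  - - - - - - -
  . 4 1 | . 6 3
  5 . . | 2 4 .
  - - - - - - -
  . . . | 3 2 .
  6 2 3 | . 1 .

Step 1. [r2c2∈{3,6}] across box 1, 6 lands solely at r2c2 ⇒ r2c2=6.
Step 2. [r3c4∈{5}] nothing but 5 survives at r3c4, so r3c4=5.
Step 3. [r5c3∈{4}] r5c3 is down to just 4. So r5c3=4.
Step 4. [r5c2∈{5}] r5c2 has the single candidate 5, so r5c2=5.
Step 5. [r1c1∈{4}] r1c1 is down to just 4 ⇒ r1c1=4.
Step 6. [r4c3∈{6}] nothing but 6 survives at r4c3, so r4c3=6.
Step 7. [r2c5∈{5}] r2c5 is down to just 5 ⇒ r2c5=5.
Step 8. [r1c4∈{6}] r1c4 is down to just 6. So r1c4=6.
Step 9. [r6c6∈{5}] only 5 remains possible at r6c6. So r6c6=5.
Step 10. [r4c6∈{1}] nothing but 1 survives at r4c6 ⇒ r4c6=1.
Step 11. [r5c1∈{1}] r5c1 has the single candidate 1. So r5c1=1.
Step 12. [r5c6∈{6}] r5c6 has the single candidate 6, so r5c6=6.
Step 13. [r2c4∈{1}] r2c4 has the single candidate 1 ⇒ r2c4=1.
Step 14. [r2c1∈{3}] only 3 remains possible at r2c1, so r2c1=3.
Step 15. [r3c1∈{2}] r3c1's peers cover all but 2. So r3c1=2.
Step 16. [r6c4∈{4}] r6c4 has the single candidate 4. So r6c4=4.
Step 17. [r4c2∈{3}] r4c2's peers cover all but 3. So r4c2=3.

Answer: 4 1 5 6 3 2 / 3 6 2 1 5 4 / 2 4 1 5 6 3 / 5 3 6 2 4 1 / 1 5 4 3 2 6 / 6 2 3 4 1 5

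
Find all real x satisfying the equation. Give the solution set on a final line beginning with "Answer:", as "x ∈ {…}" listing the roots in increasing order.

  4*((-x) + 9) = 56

Step 1. [4*((-x) + 9) = 56] LHS = 4·(…); ÷4 both sides, so div: (-x) + 9 = 14.
Step 2. [(-x) + 9 = 14] subtract 9: x sits inside (… + 9). So sub: -x = 5.
Step 3. [-x = 5] LHS negated; negate both sides ⇒ neg: x = -5.

Answer: x ∈ {-5}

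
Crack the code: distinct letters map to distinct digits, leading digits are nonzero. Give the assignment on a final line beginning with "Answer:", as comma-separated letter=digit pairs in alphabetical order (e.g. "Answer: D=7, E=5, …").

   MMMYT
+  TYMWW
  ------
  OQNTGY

Step 1. [col 1: T + W ≡ Y (mod 10)] several values work for W in column 1 (T + W ≡ Y (mod 10), carry-in 0); try W=5, so W=5.
Step 2. [O] the sum has 6 digits but both addends have 5; that extra leading digit O is the final carry, namely 1, so O=1.
Step 3. [col 1: T + W ≡ Y (mod 10)] no forcing yet in column 1 (carry-in 0); T=8 is free and consistent — try it, so T=8.
Step 4. [col 1: T + W ≡ Y (mod 10)] in column 1 we have T+W≡Y with carry-in 0; given T=8, W=5 and digits 1,5,8 already taken and all letters distinct, that pins Y to 3, so Y=3.
Step 5. [col 2: Y + W ≡ G (mod 10)] from column 2 (Y=3, W=5, carry-in 1, digits 1,3,5,8 already taken and all letters distinct): G must equal 9, so G=9.
Step 6. [col 3: M + M ≡ T (mod 10)] column 3 reads M+M+carry(0)=T with T=8; with digits 1,3,5,8,9 already taken and all letters distinct, the only value for M is 4. So M=4.
Step 7. [col 4: M + Y ≡ N (mod 10)] column 4 reads M+Y+carry(0)=N with M=4, Y=3; with digits 1,3,4,5,8,9 already taken and all letters distinct, the only value for N is 7 ⇒ N=7.
Step 8. [col 5: M + T ≡ Q (mod 10)] in column 5 we have M+T≡Q with carry-in 0; given M=4, T=8 and digits 1,3,4,5,7,8,9 already taken and all letters distinct, that pins Q to 2 ⇒ Q=2.

Answer: G=9, M=4, N=7, O=1, Q=2, T=8, W=5, Y=3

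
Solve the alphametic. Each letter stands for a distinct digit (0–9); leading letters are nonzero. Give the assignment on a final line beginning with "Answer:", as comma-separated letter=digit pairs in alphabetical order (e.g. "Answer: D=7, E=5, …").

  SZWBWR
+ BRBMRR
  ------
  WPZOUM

Step 1. [col 1: R + R ≡ M (mod 10)] M=6 is one option consistent with column 1 (R + R ≡ M (mod 10), carry-in 0) — take it. So M=6.
Step 2. [col 1: R + R ≡ M (mod 10)] column 1 (R + R ≡ M (mod 10), carry-in 0) doesn't pin R yet; pick R=8 and continue ⇒ R=8.
Step 3. [col 2: W + R ≡ U (mod 10)] several values work for W in column 2 (W + R ≡ U (mod 10), carry-in 1); try W=5. So W=5.
Step 4. [col 2: W + R ≡ U (mod 10)] in column 2 we have W+R≡U with carry-in 1; given W=5, R=8 and digits 5,6,8 already taken and all letters distinct, that pins U to 4, so U=4.
Step 5. [col 3: B + M ≡ O (mod 10)] O=0 is one option consistent with column 3 (B + M ≡ O (mod 10), carry-in 1) — take it. So O=0.
Step 6. [col 3: B + M ≡ O (mod 10)] in column 3 we have B+M≡O with carry-in 1; given M=6, O=0 and digits 0,4,5,6,8 already taken and all letters distinct, that pins B to 3 ⇒ B=3.
Step 7. [col 4: W + B ≡ Z (mod 10)] from column 4 (W=5, B=3, carry-in 1, digits 0,3,4,5,6,8 already taken and all letters distinct): Z must equal 9. So Z=9.
Step 8. [col 5: Z + R ≡ P (mod 10)] column 5: given Z=9, R=8, carry-in 0, and digits 0,3,4,5,6,8,9 already taken and all letters distinct, Z+R≡P (mod 10) forces P=7, so P=7.
Step 9. [col 6: S + B ≡ W (mod 10)] in column 6 we have S+B≡W with carry-in 1; given B=3, W=5 and digits 0,3,4,5,6,7,8,9 already taken and all letters distinct, that pins S to 1 ⇒ S=1.

Answer: B=3, M=6, O=0, P=7, R=8, S=1, U=4, W=5, Z=9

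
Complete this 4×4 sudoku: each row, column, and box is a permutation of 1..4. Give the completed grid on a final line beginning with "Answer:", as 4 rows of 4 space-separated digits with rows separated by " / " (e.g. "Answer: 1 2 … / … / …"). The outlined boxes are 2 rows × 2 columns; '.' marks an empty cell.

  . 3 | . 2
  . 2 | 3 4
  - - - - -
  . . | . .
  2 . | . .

Step 1. [r1c3∈{1}] r1c3's peers cover all but 1, so r1c3=1.
Step 2. [r3c1∈{1,3,4}] r3c1 is the only open cell in col 1 admitting 3. So r3c1=3.
Step 3. [r4c3∈{4}] only 4 remains possible at r4c3 ⇒ r4c3=4.
Step 4. [r4c2∈{1}] r4c2 is down to just 1 ⇒ r4c2=1.
Step 5. [r4c4∈{3}] r4c4's peers cover all but 3 ⇒ r4c4=3.
Step 6. [r2c1∈{1}] r2c1 is down to just 1. So r2c1=1.
Step 7. [r3c4∈{1}] only 1 remains possible at r3c4, so r3c4=1.
Step 8. [r3c3∈{2}] r3c3 has the single candidate 2 ⇒ r3c3=2.
Step 9. [r3c2∈{4}] r3c2's peers cover all but 4 ⇒ r3c2=4.
Step 10. [r1c1∈{4}] nothing but 4 survives at r1c1. So r1c1=4.

Answer: 4 3 1 2 / 1 2 3 4 / 3 4 2 1 / 2 1 4 3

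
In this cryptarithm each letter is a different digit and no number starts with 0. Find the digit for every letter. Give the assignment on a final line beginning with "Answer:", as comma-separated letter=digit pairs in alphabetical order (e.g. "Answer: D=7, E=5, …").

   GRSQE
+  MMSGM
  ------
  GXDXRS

Step 1. [col 1: E + M ≡ S (mod 10)] E=7 is one option consistent with column 1 (E + M ≡ S (mod 10), carry-in 0) — take it ⇒ E=7.
Step 2. [col 1: E + M ≡ S (mod 10)] several values work for M in column 1 (E + M ≡ S (mod 10), carry-in 0); try M=8. So M=8.
Step 3. [col 1: E + M ≡ S (mod 10)] column 1 reads E+M+carry(0)=S with E=7, M=8; with digits 7,8 already taken and all letters distinct, the only value for S is 5 ⇒ S=5.
Step 4. [col 2: Q + G ≡ R (mod 10)] column 2 (Q + G ≡ R (mod 10), carry-in 1) doesn't pin R yet; pick R=4 and continue ⇒ R=4.
Step 5. [col 2: Q + G ≡ R (mod 10)] Q=2 is one option consistent with column 2 (Q + G ≡ R (mod 10), carry-in 1) — take it ⇒ Q=2.
Step 6. [col 2: Q + G ≡ R (mod 10)] from column 2 (Q=2, R=4, carry-in 1, digits 2,4,5,7,8 already taken and all letters distinct): G must equal 1 ⇒ G=1.
Step 7. [col 3: S + S ≡ X (mod 10)] column 3 reads S+S+carry(0)=X with S=5; with digits 1,2,4,5,7,8 already taken and all letters distinct, the only value for X is 0. So X=0.
Step 8. [col 4: R + M ≡ D (mod 10)] column 4: given R=4, M=8, carry-in 1, and digits 0,1,2,4,5,7,8 already taken and all letters distinct, R+M≡D (mod 10) forces D=3, so D=3.

Answer: D=3, E=7, G=1, M=8, Q=2, R=4, S=5, X=0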